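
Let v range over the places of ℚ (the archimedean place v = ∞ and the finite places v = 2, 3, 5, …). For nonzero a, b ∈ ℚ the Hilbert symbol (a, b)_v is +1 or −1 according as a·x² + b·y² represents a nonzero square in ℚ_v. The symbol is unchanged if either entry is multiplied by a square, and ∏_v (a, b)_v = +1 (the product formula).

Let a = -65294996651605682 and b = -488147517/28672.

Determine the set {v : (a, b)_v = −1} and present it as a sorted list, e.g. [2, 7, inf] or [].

(a, b) ≡ (-962, -3731) mod (ℚ^×)²; places V = {2, 3, 7, 11, 13, 29, 37, 41, ∞}.
(a,b)_3: α=0, u≡1; β=2, v≡1 (mod 3); (1|3)=+1, (1|3)=+1; sign (−1)^0·+1^2·+1^0 = +1.
(a,b)_11: α=0, u≡6; β=2, v≡1 (mod 11); (6|11)=-1, (1|11)=+1; sign (−1)^0·-1^2·+1^0 = +1.
(a,b)_29: α=2, u≡20; β=2, v≡26 (mod 29); (20|29)=+1, (26|29)=-1; sign (−1)^0·+1^2·-1^2 = +1.
(a,b)_41: α=4, u≡29; β=1, v≡9 (mod 41); (29|41)=-1, (9|41)=+1; sign (−1)^0·-1^1·+1^4 = -1.
(a,b)_∞: sgn(-962)=−, sgn(-3731)=−, so -1.
(a,b)_7: α=0, u≡4; β=-1, v≡3 (mod 7); (4|7)=+1, (3|7)=-1; sign (−1)^0·+1^-1·-1^0 = +1.
(a,b)_37: α=1, u≡9; β=0, v≡14 (mod 37); (9|37)=+1, (14|37)=-1; sign (−1)^0·+1^0·-1^1 = -1.
(a,b)_13: α=5, u≡4; β=1, v≡4 (mod 13); (4|13)=+1, (4|13)=+1; sign (−1)^0·+1^1·+1^5 = +1.
(a,b)_2: α=1, β=-12; u≡7, v≡5 (mod 8); ε(u)ε(v)=1·0, αω(v)=1·1, βω(u)=-12·0; sum ≡ 1  ⇒  -1.
|Ram(-962, -3731)| = 4, even; anisotropic at {2, 37, 41, ∞}.

[2, 37, 41, inf]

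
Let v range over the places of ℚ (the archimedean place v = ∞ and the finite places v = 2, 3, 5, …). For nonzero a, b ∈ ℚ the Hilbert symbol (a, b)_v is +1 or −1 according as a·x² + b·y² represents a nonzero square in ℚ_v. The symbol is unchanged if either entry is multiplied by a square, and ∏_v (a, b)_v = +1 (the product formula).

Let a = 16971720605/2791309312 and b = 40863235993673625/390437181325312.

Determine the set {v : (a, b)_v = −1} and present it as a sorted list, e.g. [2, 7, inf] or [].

[11, 41]

(a, b) ≡ (110, 130790) mod (ℚ^×)²; places V = {2, 3, 5, 7, 11, 17, 29, 41, ∞}.
(a,b)_5: α=1, u≡3; β=3, v≡2 (mod 5); (3|5)=-1, (2|5)=-1; sign (−1)^0·-1^3·-1^1 = +1.
(a,b)_∞: sgn(110)=+, sgn(130790)=+, so +1.
(a,b)_29: α=2, u≡25; β=3, v≡17 (mod 29); (25|29)=+1, (17|29)=-1; sign (−1)^0·+1^3·-1^2 = +1.
(a,b)_41: α=2, u≡15; β=3, v≡16 (mod 41); (15|41)=-1, (16|41)=+1; sign (−1)^0·-1^3·+1^2 = -1.
(a,b)_3: α=0, u≡2; β=4, v≡2 (mod 3); (2|3)=-1, (2|3)=-1; sign (−1)^0·-1^4·-1^0 = +1.
(a,b)_17: α=0, u≡15; β=-2, v≡9 (mod 17); (15|17)=+1, (9|17)=+1; sign (−1)^0·+1^-2·+1^0 = +1.
(a,b)_11: α=-3, u≡2; β=-5, v≡2 (mod 11); (2|11)=-1, (2|11)=-1; sign (−1)^1·-1^-5·-1^-3 = -1.
(a,b)_2: α=-21, β=-23; u≡7, v≡3 (mod 8); ε(u)ε(v)=1·1, αω(v)=-21·1, βω(u)=-23·0; sum ≡ 0  ⇒  +1.
(a,b)_7: α=4, u≡5; β=4, v≡2 (mod 7); (5|7)=-1, (2|7)=+1; sign (−1)^0·-1^4·+1^4 = +1.
(110, 130790 / ℚ) ramifies at {11, 41}: a division algebra.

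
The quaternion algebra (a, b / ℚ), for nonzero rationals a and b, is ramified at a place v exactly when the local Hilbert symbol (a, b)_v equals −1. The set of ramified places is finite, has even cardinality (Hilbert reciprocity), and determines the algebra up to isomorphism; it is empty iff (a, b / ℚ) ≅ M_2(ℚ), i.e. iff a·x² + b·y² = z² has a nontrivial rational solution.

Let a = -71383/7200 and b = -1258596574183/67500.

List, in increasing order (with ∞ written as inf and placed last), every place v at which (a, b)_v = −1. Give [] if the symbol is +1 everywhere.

[2, 13, 19, inf]

Mod squares: a ≡ -494, b ≡ -741. Check v ∈ {∞, 2, 3, 5, 13, 17, 19}.
v=5: a=5^-2·(≡4), b=5^-4·(≡4) mod 5; (4|5)=+1, (4|5)=+1; (−1)^{-2·-4·2}·(+1)^-4·(+1)^-2 = +1.
v=13: a=13^1·(≡9), b=13^3·(≡8) mod 13; (9|13)=+1, (8|13)=-1; (−1)^{1·3·6}·(+1)^3·(-1)^1 = -1.
v=2: v_2(a)=-5, v_2(b)=-2; units ≡ 1, 3 (mod 8); ε·ε+αω+βω = 0·1+-5·1+-2·0 ≡ 1  ⇒  (a,b)_2 = -1.
v=∞: -494 < 0 and -741 < 0  ⇒  (a,b)_∞ = -1.
v=3: a=3^-2·(≡1), b=3^-3·(≡2) mod 3; (1|3)=+1, (2|3)=-1; (−1)^{-2·-3·1}·(+1)^-3·(-1)^-2 = +1.
v=19: a=19^1·(≡14), b=19^3·(≡3) mod 19; (14|19)=-1, (3|19)=-1; (−1)^{1·3·9}·(-1)^3·(-1)^1 = -1.
v=17: a=17^2·(≡16), b=17^4·(≡7) mod 17; (16|17)=+1, (7|17)=-1; (−1)^{2·4·8}·(+1)^4·(-1)^2 = +1.
|Ram(-494, -741)| = 4, even; anisotropic at {2, 13, 19, ∞}.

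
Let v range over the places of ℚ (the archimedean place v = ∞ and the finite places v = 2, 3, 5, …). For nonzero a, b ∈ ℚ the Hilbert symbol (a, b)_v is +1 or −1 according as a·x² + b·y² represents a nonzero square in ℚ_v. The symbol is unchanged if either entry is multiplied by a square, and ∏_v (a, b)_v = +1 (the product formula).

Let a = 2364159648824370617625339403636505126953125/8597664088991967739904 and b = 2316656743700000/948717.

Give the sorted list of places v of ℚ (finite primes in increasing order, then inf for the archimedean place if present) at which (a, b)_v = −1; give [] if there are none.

[5, 7, 19, 29]

(a, b) ≡ (939455, 170980810) mod (ℚ^×)²; places V = {2, 3, 5, 7, 11, 13, 17, 19, 29, 31, 37, ∞}.
(a,b)_7: α=-4, u≡6; β=-1, v≡4 (mod 7); (6|7)=-1, (4|7)=+1; sign (−1)^0·-1^-1·+1^-4 = -1.
(a,b)_∞: sgn(939455)=+, sgn(170980810)=+, so +1.
(a,b)_5: α=15, u≡4; β=5, v≡2 (mod 5); (4|5)=+1, (2|5)=-1; sign (−1)^0·+1^5·-1^15 = -1.
(a,b)_29: α=3, u≡27; β=1, v≡9 (mod 29); (27|29)=-1, (9|29)=+1; sign (−1)^0·-1^1·+1^3 = -1.
(a,b)_31: α=3, u≡25; β=1, v≡24 (mod 31); (25|31)=+1, (24|31)=-1; sign (−1)^1·+1^1·-1^3 = +1.
(a,b)_17: α=6, u≡16; β=2, v≡12 (mod 17); (16|17)=+1, (12|17)=-1; sign (−1)^0·+1^2·-1^6 = +1.
(a,b)_37: α=-6, u≡7; β=-2, v≡21 (mod 37); (7|37)=+1, (21|37)=+1; sign (−1)^0·+1^-2·+1^-6 = +1.
(a,b)_19: α=9, u≡1; β=3, v≡9 (mod 19); (1|19)=+1, (9|19)=+1; sign (−1)^1·+1^3·+1^9 = -1.
(a,b)_3: α=4, u≡2; β=-2, v≡1 (mod 3); (2|3)=-1, (1|3)=+1; sign (−1)^0·-1^-2·+1^4 = +1.
(a,b)_2: α=-20, β=5; u≡7, v≡5 (mod 8); ε(u)ε(v)=1·0, αω(v)=-20·1, βω(u)=5·0; sum ≡ 0  ⇒  +1.
(a,b)_11: α=-3, u≡5; β=-1, v≡6 (mod 11); (5|11)=+1, (6|11)=-1; sign (−1)^1·+1^-1·-1^-3 = +1.
(a,b)_13: α=2, u≡1; β=1, v≡12 (mod 13); (1|13)=+1, (12|13)=+1; sign (−1)^0·+1^1·+1^2 = +1.
Ram(939455, 170980810) = {5, 7, 19, 29}; no ℚ_5-point on the conic.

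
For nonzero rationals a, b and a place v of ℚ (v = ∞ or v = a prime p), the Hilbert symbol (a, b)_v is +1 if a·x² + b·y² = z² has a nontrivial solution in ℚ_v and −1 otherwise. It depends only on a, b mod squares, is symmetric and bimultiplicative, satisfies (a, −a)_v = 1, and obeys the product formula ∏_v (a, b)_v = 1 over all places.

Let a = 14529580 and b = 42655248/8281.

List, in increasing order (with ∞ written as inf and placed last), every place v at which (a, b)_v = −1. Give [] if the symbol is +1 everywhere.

Mod squares: a ≡ 3632395, b ≡ 3657. Check v ∈ {∞, 2, 3, 5, 7, 13, 23, 29, 41, 47, 53}.
v=∞: 3632395 > 0 and 3657 > 0  ⇒  (a,b)_∞ = +1.
v=5: a=5^1·(≡1), b=5^0·(≡3) mod 5; (1|5)=+1, (3|5)=-1; (−1)^{1·0·2}·(+1)^0·(-1)^1 = -1.
v=23: a=23^0·(≡20), b=23^1·(≡17) mod 23; (20|23)=-1, (17|23)=-1; (−1)^{0·1·11}·(-1)^1·(-1)^0 = -1.
v=29: a=29^1·(≡16), b=29^0·(≡12) mod 29; (16|29)=+1, (12|29)=-1; (−1)^{1·0·14}·(+1)^0·(-1)^1 = -1.
v=3: a=3^0·(≡1), b=3^7·(≡1) mod 3; (1|3)=+1, (1|3)=+1; (−1)^{0·7·1}·(+1)^7·(+1)^0 = +1.
v=53: a=53^0·(≡1), b=53^1·(≡9) mod 53; (1|53)=+1, (9|53)=+1; (−1)^{0·1·26}·(+1)^1·(+1)^0 = +1.
v=2: v_2(a)=2, v_2(b)=4; units ≡ 3, 1 (mod 8); ε·ε+αω+βω = 1·0+2·0+4·1 ≡ 0  ⇒  (a,b)_2 = +1.
v=7: a=7^0·(≡2), b=7^-2·(≡6) mod 7; (2|7)=+1, (6|7)=-1; (−1)^{0·-2·3}·(+1)^-2·(-1)^0 = +1.
v=47: a=47^1·(≡21), b=47^0·(≡39) mod 47; (21|47)=+1, (39|47)=-1; (−1)^{1·0·23}·(+1)^0·(-1)^1 = -1.
v=13: a=13^1·(≡11), b=13^-2·(≡9) mod 13; (11|13)=-1, (9|13)=+1; (−1)^{1·-2·6}·(-1)^-2·(+1)^1 = +1.
v=41: a=41^1·(≡17), b=41^0·(≡4) mod 41; (17|41)=-1, (4|41)=+1; (−1)^{1·0·20}·(-1)^0·(+1)^1 = +1.
|Ram(3632395, 3657)| = 4, even; anisotropic at {5, 23, 29, 47}.

[5, 23, 29, 47]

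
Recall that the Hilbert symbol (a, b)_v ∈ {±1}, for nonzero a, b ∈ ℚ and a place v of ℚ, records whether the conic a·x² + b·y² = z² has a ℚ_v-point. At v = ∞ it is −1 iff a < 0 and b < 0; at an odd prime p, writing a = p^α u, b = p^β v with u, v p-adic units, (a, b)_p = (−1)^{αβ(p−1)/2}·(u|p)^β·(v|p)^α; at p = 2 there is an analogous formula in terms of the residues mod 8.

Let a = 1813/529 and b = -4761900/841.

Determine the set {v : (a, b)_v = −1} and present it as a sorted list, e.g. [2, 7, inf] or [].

(a, b) ≡ (37, -5291) mod (ℚ^×)²; places V = {2, 3, 5, 7, 11, 13, 23, 29, 37, ∞}.
(a,b)_23: α=-2, u≡19; β=0, v≡21 (mod 23); (19|23)=-1, (21|23)=-1; sign (−1)^0·-1^0·-1^-2 = +1.
(a,b)_29: α=0, u≡27; β=-2, v≡16 (mod 29); (27|29)=-1, (16|29)=+1; sign (−1)^0·-1^-2·+1^0 = +1.
(a,b)_13: α=0, u≡5; β=1, v≡3 (mod 13); (5|13)=-1, (3|13)=+1; sign (−1)^0·-1^1·+1^0 = -1.
(a,b)_5: α=0, u≡2; β=2, v≡4 (mod 5); (2|5)=-1, (4|5)=+1; sign (−1)^0·-1^2·+1^0 = +1.
(a,b)_∞: sgn(37)=+, sgn(-5291)=−, so +1.
(a,b)_37: α=1, u≡28; β=1, v≡31 (mod 37); (28|37)=+1, (31|37)=-1; sign (−1)^0·+1^1·-1^1 = -1.
(a,b)_7: α=2, u≡4; β=0, v≡4 (mod 7); (4|7)=+1, (4|7)=+1; sign (−1)^0·+1^0·+1^2 = +1.
(a,b)_3: α=0, u≡1; β=2, v≡1 (mod 3); (1|3)=+1, (1|3)=+1; sign (−1)^0·+1^2·+1^0 = +1.
(a,b)_2: α=0, β=2; u≡5, v≡5 (mod 8); ε(u)ε(v)=0·0, αω(v)=0·1, βω(u)=2·1; sum ≡ 0  ⇒  +1.
(a,b)_11: α=0, u≡9; β=1, v≡1 (mod 11); (9|11)=+1, (1|11)=+1; sign (−1)^0·+1^1·+1^0 = +1.
Ram(37, -5291) = {13, 37}; no ℚ_13-point on the conic.

[13, 37]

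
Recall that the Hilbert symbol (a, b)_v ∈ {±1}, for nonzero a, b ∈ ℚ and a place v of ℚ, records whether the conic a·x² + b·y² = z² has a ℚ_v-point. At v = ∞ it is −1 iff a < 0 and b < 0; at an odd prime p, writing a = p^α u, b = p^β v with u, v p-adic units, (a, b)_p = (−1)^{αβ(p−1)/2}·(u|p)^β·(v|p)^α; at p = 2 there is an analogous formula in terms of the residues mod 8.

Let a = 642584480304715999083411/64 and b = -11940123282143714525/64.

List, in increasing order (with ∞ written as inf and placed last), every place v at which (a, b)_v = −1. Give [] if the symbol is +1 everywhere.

(a, b) ≡ (2515371, -989) mod (ℚ^×)²; places V = {2, 3, 5, 7, 17, 23, 31, 37, 43, ∞}.
(a,b)_2: α=-6, β=-6; u≡3, v≡3 (mod 8); ε(u)ε(v)=1·1, αω(v)=-6·1, βω(u)=-6·1; sum ≡ 1  ⇒  -1.
(a,b)_3: α=1, u≡2; β=0, v≡1 (mod 3); (2|3)=-1, (1|3)=+1; sign (−1)^0·-1^0·+1^1 = +1.
(a,b)_5: α=0, u≡4; β=2, v≡1 (mod 5); (4|5)=+1, (1|5)=+1; sign (−1)^0·+1^2·+1^0 = +1.
(a,b)_23: α=4, u≡22; β=3, v≡6 (mod 23); (22|23)=-1, (6|23)=+1; sign (−1)^0·-1^3·+1^4 = -1.
(a,b)_∞: sgn(2515371)=+, sgn(-989)=−, so +1.
(a,b)_7: α=4, u≡6; β=4, v≡6 (mod 7); (6|7)=-1, (6|7)=-1; sign (−1)^0·-1^4·-1^4 = +1.
(a,b)_37: α=3, u≡22; β=2, v≡4 (mod 37); (22|37)=-1, (4|37)=+1; sign (−1)^0·-1^2·+1^3 = +1.
(a,b)_31: α=3, u≡8; β=2, v≡17 (mod 31); (8|31)=+1, (17|31)=-1; sign (−1)^0·+1^2·-1^3 = -1.
(a,b)_17: α=3, u≡5; β=2, v≡12 (mod 17); (5|17)=-1, (12|17)=-1; sign (−1)^0·-1^2·-1^3 = -1.
(a,b)_43: α=1, u≡6; β=1, v≡27 (mod 43); (6|43)=+1, (27|43)=-1; sign (−1)^1·+1^1·-1^1 = +1.
(2515371, -989 / ℚ) ramifies at {2, 17, 23, 31}: a division algebra.

[2, 17, 23, 31]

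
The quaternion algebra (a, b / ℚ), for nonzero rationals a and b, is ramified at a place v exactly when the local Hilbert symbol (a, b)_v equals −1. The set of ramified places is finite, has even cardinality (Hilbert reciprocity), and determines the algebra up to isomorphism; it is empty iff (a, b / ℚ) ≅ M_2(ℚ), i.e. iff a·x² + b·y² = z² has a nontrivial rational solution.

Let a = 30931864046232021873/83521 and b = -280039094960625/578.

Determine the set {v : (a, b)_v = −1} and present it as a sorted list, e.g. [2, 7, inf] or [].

Mod squares: a ≡ 5313, b ≡ -31746. Check v ∈ {∞, 2, 3, 5, 7, 11, 13, 17, 19, 23, 37}.
v=19: a=19^2·(≡18), b=19^0·(≡3) mod 19; (18|19)=-1, (3|19)=-1; (−1)^{2·0·9}·(-1)^0·(-1)^2 = +1.
v=3: a=3^3·(≡1), b=3^3·(≡2) mod 3; (1|3)=+1, (2|3)=-1; (−1)^{3·3·1}·(+1)^3·(-1)^3 = +1.
v=2: v_2(a)=0, v_2(b)=-1; units ≡ 1, 7 (mod 8); ε·ε+αω+βω = 0·1+0·0+-1·0 ≡ 0  ⇒  (a,b)_2 = +1.
v=7: a=7^1·(≡6), b=7^2·(≡3) mod 7; (6|7)=-1, (3|7)=-1; (−1)^{1·2·3}·(-1)^2·(-1)^1 = -1.
v=37: a=37^2·(≡31), b=37^1·(≡34) mod 37; (31|37)=-1, (34|37)=+1; (−1)^{2·1·18}·(-1)^1·(+1)^2 = -1.
v=13: a=13^2·(≡9), b=13^1·(≡7) mod 13; (9|13)=+1, (7|13)=-1; (−1)^{2·1·6}·(+1)^1·(-1)^2 = +1.
v=23: a=23^3·(≡16), b=23^2·(≡19) mod 23; (16|23)=+1, (19|23)=-1; (−1)^{3·2·11}·(+1)^2·(-1)^3 = -1.
v=5: a=5^0·(≡3), b=5^4·(≡1) mod 5; (3|5)=-1, (1|5)=+1; (−1)^{0·4·2}·(-1)^4·(+1)^0 = +1.
v=∞: 5313 > 0 and -31746 < 0  ⇒  (a,b)_∞ = +1.
v=17: a=17^-4·(≡13), b=17^-2·(≡6) mod 17; (13|17)=+1, (6|17)=-1; (−1)^{-4·-2·8}·(+1)^-2·(-1)^-4 = +1.
v=11: a=11^5·(≡7), b=11^3·(≡8) mod 11; (7|11)=-1, (8|11)=-1; (−1)^{5·3·5}·(-1)^3·(-1)^5 = -1.
(5313, -31746 / ℚ) ramifies at {7, 11, 23, 37}: a division algebra.

[7, 11, 23, 37]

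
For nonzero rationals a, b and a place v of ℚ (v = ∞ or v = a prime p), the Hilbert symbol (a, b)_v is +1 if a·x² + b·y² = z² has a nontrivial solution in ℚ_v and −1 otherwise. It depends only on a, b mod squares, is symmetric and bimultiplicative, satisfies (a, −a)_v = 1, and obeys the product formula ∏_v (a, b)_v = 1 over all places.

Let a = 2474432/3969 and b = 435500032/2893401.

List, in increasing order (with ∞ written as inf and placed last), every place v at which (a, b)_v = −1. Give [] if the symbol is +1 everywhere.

[]

(a, b) ≡ (23, 253) mod (ℚ^×)²; places V = {2, 3, 7, 11, 23, 41, ∞}.
(a,b)_23: α=1, u≡1; β=1, v≡11 (mod 23); (1|23)=+1, (11|23)=-1; sign (−1)^1·+1^1·-1^1 = +1.
(a,b)_2: α=6, β=10; u≡7, v≡5 (mod 8); ε(u)ε(v)=1·0, αω(v)=6·1, βω(u)=10·0; sum ≡ 0  ⇒  +1.
(a,b)_3: α=-4, u≡2; β=-10, v≡1 (mod 3); (2|3)=-1, (1|3)=+1; sign (−1)^0·-1^-10·+1^-4 = +1.
(a,b)_∞: sgn(23)=+, sgn(253)=+, so +1.
(a,b)_7: α=-2, u≡4; β=-2, v≡4 (mod 7); (4|7)=+1, (4|7)=+1; sign (−1)^0·+1^-2·+1^-2 = +1.
(a,b)_11: α=0, u≡9; β=1, v≡4 (mod 11); (9|11)=+1, (4|11)=+1; sign (−1)^0·+1^1·+1^0 = +1.
(a,b)_41: α=2, u≡21; β=2, v≡13 (mod 41); (21|41)=+1, (13|41)=-1; sign (−1)^0·+1^2·-1^2 = +1.
Every local symbol is +1, so the conic 23·x² + 253·y² = z² has ℚ_v-points for all v and hence a ℚ-point; (a, b / ℚ) ≅ M_2(ℚ).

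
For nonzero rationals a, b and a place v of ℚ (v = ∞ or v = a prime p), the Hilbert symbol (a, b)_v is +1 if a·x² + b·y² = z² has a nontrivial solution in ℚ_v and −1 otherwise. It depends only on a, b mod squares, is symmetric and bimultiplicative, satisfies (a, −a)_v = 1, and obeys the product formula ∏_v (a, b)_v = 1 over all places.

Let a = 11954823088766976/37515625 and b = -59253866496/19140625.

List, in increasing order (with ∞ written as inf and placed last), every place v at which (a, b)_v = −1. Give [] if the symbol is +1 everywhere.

Mod squares: a ≡ 2067999, b ≡ -41. Check v ∈ {∞, 2, 3, 5, 7, 11, 17, 23, 41, 43}.
v=3: a=3^7·(≡2), b=3^6·(≡1) mod 3; (2|3)=-1, (1|3)=+1; (−1)^{7·6·1}·(-1)^6·(+1)^7 = +1.
v=23: a=23^1·(≡3), b=23^0·(≡11) mod 23; (3|23)=+1, (11|23)=-1; (−1)^{1·0·11}·(+1)^0·(-1)^1 = -1.
v=5: a=5^-6·(≡1), b=5^-8·(≡1) mod 5; (1|5)=+1, (1|5)=+1; (−1)^{-6·-8·2}·(+1)^-8·(+1)^-6 = +1.
v=43: a=43^1·(≡26), b=43^0·(≡39) mod 43; (26|43)=-1, (39|43)=-1; (−1)^{1·0·21}·(-1)^0·(-1)^1 = -1.
v=17: a=17^1·(≡11), b=17^0·(≡12) mod 17; (11|17)=-1, (12|17)=-1; (−1)^{1·0·8}·(-1)^0·(-1)^1 = -1.
v=41: a=41^1·(≡21), b=41^1·(≡2) mod 41; (21|41)=+1, (2|41)=+1; (−1)^{1·1·20}·(+1)^1·(+1)^1 = +1.
v=7: a=7^-4·(≡5), b=7^-2·(≡2) mod 7; (5|7)=-1, (2|7)=+1; (−1)^{-4·-2·3}·(-1)^-2·(+1)^-4 = +1.
v=∞: 2067999 > 0 and -41 < 0  ⇒  (a,b)_∞ = +1.
v=11: a=11^2·(≡7), b=11^2·(≡5) mod 11; (7|11)=-1, (5|11)=+1; (−1)^{2·2·5}·(-1)^2·(+1)^2 = +1.
v=2: v_2(a)=16, v_2(b)=14; units ≡ 7, 7 (mod 8); ε·ε+αω+βω = 1·1+16·0+14·0 ≡ 1  ⇒  (a,b)_2 = -1.
(2067999, -41 / ℚ) ramifies at {2, 17, 23, 43}: a division algebra.

[2, 17, 23, 43]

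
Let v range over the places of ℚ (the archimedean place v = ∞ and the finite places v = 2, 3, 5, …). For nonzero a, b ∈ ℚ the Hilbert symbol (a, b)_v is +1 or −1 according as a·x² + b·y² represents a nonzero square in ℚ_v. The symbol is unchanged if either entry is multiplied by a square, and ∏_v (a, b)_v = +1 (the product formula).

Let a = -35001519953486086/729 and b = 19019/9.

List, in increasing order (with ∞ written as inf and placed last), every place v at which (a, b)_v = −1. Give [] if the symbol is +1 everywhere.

[2, 11, 13, 19]

Mod squares: a ≡ -3094, b ≡ 19019. Check v ∈ {∞, 2, 3, 7, 11, 13, 17, 19}.
v=11: a=11^6·(≡2), b=11^1·(≡10) mod 11; (2|11)=-1, (10|11)=-1; (−1)^{6·1·5}·(-1)^1·(-1)^6 = -1.
v=∞: -3094 < 0 and 19019 > 0  ⇒  (a,b)_∞ = +1.
v=13: a=13^1·(≡9), b=13^1·(≡8) mod 13; (9|13)=+1, (8|13)=-1; (−1)^{1·1·6}·(+1)^1·(-1)^1 = -1.
v=3: a=3^-6·(≡2), b=3^-2·(≡2) mod 3; (2|3)=-1, (2|3)=-1; (−1)^{-6·-2·1}·(-1)^-2·(-1)^-6 = +1.
v=19: a=19^4·(≡2), b=19^1·(≡12) mod 19; (2|19)=-1, (12|19)=-1; (−1)^{4·1·9}·(-1)^1·(-1)^4 = -1.
v=17: a=17^1·(≡11), b=17^0·(≡9) mod 17; (11|17)=-1, (9|17)=+1; (−1)^{1·0·8}·(-1)^0·(+1)^1 = +1.
v=2: v_2(a)=1, v_2(b)=0; units ≡ 5, 3 (mod 8); ε·ε+αω+βω = 0·1+1·1+0·1 ≡ 1  ⇒  (a,b)_2 = -1.
v=7: a=7^3·(≡5), b=7^1·(≡4) mod 7; (5|7)=-1, (4|7)=+1; (−1)^{3·1·3}·(-1)^1·(+1)^3 = +1.
(-3094, 19019 / ℚ) ramifies at {2, 11, 13, 19}: a division algebra.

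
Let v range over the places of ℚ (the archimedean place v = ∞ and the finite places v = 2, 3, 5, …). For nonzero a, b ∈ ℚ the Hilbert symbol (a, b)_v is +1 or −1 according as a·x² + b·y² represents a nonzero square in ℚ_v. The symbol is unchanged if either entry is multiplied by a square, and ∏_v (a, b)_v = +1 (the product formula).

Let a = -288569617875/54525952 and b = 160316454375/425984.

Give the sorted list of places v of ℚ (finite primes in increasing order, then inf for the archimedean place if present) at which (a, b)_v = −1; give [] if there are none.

[5, 11, 19, 23]

(a, b) ≡ (-312455, 124982) mod (ℚ^×)²; places V = {2, 3, 5, 7, 11, 13, 19, 23, ∞}.
(a,b)_11: α=3, u≡8; β=3, v≡8 (mod 11); (8|11)=-1, (8|11)=-1; sign (−1)^1·-1^3·-1^3 = -1.
(a,b)_3: α=4, u≡1; β=2, v≡2 (mod 3); (1|3)=+1, (2|3)=-1; sign (−1)^0·+1^2·-1^4 = +1.
(a,b)_∞: sgn(-312455)=−, sgn(124982)=+, so +1.
(a,b)_23: α=1, u≡18; β=1, v≡8 (mod 23); (18|23)=+1, (8|23)=+1; sign (−1)^1·+1^1·+1^1 = -1.
(a,b)_13: α=-1, u≡2; β=-1, v≡8 (mod 13); (2|13)=-1, (8|13)=-1; sign (−1)^0·-1^-1·-1^-1 = +1.
(a,b)_2: α=-22, β=-15; u≡1, v≡3 (mod 8); ε(u)ε(v)=0·1, αω(v)=-22·1, βω(u)=-15·0; sum ≡ 0  ⇒  +1.
(a,b)_7: α=2, u≡1; β=2, v≡2 (mod 7); (1|7)=+1, (2|7)=+1; sign (−1)^0·+1^2·+1^2 = +1.
(a,b)_19: α=1, u≡7; β=1, v≡11 (mod 19); (7|19)=+1, (11|19)=+1; sign (−1)^1·+1^1·+1^1 = -1.
(a,b)_5: α=3, u≡1; β=4, v≡3 (mod 5); (1|5)=+1, (3|5)=-1; sign (−1)^0·+1^4·-1^3 = -1.
|Ram(-312455, 124982)| = 4, even; anisotropic at {5, 11, 19, 23}.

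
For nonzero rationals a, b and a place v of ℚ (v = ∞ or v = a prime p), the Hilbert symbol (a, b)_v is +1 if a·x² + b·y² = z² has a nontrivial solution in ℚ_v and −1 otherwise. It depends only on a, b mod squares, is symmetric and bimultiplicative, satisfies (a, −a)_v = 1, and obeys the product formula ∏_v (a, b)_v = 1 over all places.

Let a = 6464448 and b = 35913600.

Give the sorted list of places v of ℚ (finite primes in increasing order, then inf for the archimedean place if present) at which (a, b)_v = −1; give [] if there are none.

[2, 29]

Mod squares: a ≡ 1247, b ≡ 2494. Check v ∈ {∞, 2, 3, 5, 29, 43}.
v=2: v_2(a)=6, v_2(b)=7; units ≡ 7, 7 (mod 8); ε·ε+αω+βω = 1·1+6·0+7·0 ≡ 1  ⇒  (a,b)_2 = -1.
v=29: a=29^1·(≡18), b=29^1·(≡13) mod 29; (18|29)=-1, (13|29)=+1; (−1)^{1·1·14}·(-1)^1·(+1)^1 = -1.
v=∞: 1247 > 0 and 2494 > 0  ⇒  (a,b)_∞ = +1.
v=3: a=3^4·(≡2), b=3^2·(≡1) mod 3; (2|3)=-1, (1|3)=+1; (−1)^{4·2·1}·(-1)^2·(+1)^4 = +1.
v=5: a=5^0·(≡3), b=5^2·(≡4) mod 5; (3|5)=-1, (4|5)=+1; (−1)^{0·2·2}·(-1)^2·(+1)^0 = +1.
v=43: a=43^1·(≡8), b=43^1·(≡11) mod 43; (8|43)=-1, (11|43)=+1; (−1)^{1·1·21}·(-1)^1·(+1)^1 = +1.
(1247, 2494 / ℚ) ramifies at {2, 29}: a division algebra.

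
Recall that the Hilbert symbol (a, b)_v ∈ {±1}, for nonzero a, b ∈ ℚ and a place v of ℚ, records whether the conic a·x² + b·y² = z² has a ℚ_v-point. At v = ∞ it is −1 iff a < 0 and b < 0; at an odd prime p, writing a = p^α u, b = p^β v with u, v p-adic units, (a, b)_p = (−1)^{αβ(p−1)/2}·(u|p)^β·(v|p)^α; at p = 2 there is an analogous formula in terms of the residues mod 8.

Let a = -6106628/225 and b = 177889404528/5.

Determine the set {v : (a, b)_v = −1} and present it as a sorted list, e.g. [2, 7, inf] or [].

[2, 5, 11, 23, 31, 37]

(a, b) ≡ (-12617, 5671915) mod (ℚ^×)²; places V = {2, 3, 5, 11, 23, 31, 37, 43, ∞}.
(a,b)_5: α=-2, u≡3; β=-1, v≡3 (mod 5); (3|5)=-1, (3|5)=-1; sign (−1)^0·-1^-1·-1^-2 = -1.
(a,b)_∞: sgn(-12617)=−, sgn(5671915)=+, so +1.
(a,b)_2: α=2, β=4; u≡7, v≡3 (mod 8); ε(u)ε(v)=1·1, αω(v)=2·1, βω(u)=4·0; sum ≡ 1  ⇒  -1.
(a,b)_31: α=1, u≡6; β=1, v≡22 (mod 31); (6|31)=-1, (22|31)=-1; sign (−1)^1·-1^1·-1^1 = -1.
(a,b)_11: α=3, u≡2; β=2, v≡10 (mod 11); (2|11)=-1, (10|11)=-1; sign (−1)^0·-1^2·-1^3 = -1.
(a,b)_43: α=0, u≡6; β=1, v≡21 (mod 43); (6|43)=+1, (21|43)=+1; sign (−1)^0·+1^1·+1^0 = +1.
(a,b)_23: α=0, u≡21; β=1, v≡22 (mod 23); (21|23)=-1, (22|23)=-1; sign (−1)^0·-1^1·-1^0 = -1.
(a,b)_37: α=1, u≡29; β=1, v≡9 (mod 37); (29|37)=-1, (9|37)=+1; sign (−1)^0·-1^1·+1^1 = -1.
(a,b)_3: α=-2, u≡1; β=4, v≡1 (mod 3); (1|3)=+1, (1|3)=+1; sign (−1)^0·+1^4·+1^-2 = +1.
|Ram(-12617, 5671915)| = 6, even; anisotropic at {2, 5, 11, 23, 31, 37}.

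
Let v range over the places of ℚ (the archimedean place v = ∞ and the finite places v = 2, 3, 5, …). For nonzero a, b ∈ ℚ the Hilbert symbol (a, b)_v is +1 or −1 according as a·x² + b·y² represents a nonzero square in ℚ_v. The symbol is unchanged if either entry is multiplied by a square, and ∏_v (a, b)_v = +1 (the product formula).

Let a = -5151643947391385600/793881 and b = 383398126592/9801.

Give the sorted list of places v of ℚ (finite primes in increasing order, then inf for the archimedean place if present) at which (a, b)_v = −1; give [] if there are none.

[]

(a, b) ≡ (-494, 17) mod (ℚ^×)²; places V = {2, 3, 5, 11, 13, 17, 19, ∞}.
(a,b)_∞: sgn(-494)=−, sgn(17)=+, so +1.
(a,b)_13: α=3, u≡1; β=2, v≡4 (mod 13); (1|13)=+1, (4|13)=+1; sign (−1)^0·+1^2·+1^3 = +1.
(a,b)_11: α=-2, u≡4; β=-2, v≡2 (mod 11); (4|11)=+1, (2|11)=-1; sign (−1)^0·+1^-2·-1^-2 = +1.
(a,b)_3: α=-8, u≡1; β=-4, v≡2 (mod 3); (1|3)=+1, (2|3)=-1; sign (−1)^0·+1^-4·-1^-8 = +1.
(a,b)_5: α=2, u≡1; β=0, v≡2 (mod 5); (1|5)=+1, (2|5)=-1; sign (−1)^0·+1^0·-1^2 = +1.
(a,b)_2: α=17, β=10; u≡1, v≡1 (mod 8); ε(u)ε(v)=0·0, αω(v)=17·0, βω(u)=10·0; sum ≡ 0  ⇒  +1.
(a,b)_19: α=5, u≡2; β=4, v≡9 (mod 19); (2|19)=-1, (9|19)=+1; sign (−1)^0·-1^4·+1^5 = +1.
(a,b)_17: α=2, u≡4; β=1, v≡8 (mod 17); (4|17)=+1, (8|17)=+1; sign (−1)^0·+1^1·+1^2 = +1.
Every local symbol is +1, so the conic -494·x² + 17·y² = z² has ℚ_v-points for all v and hence a ℚ-point; (a, b / ℚ) ≅ M_2(ℚ).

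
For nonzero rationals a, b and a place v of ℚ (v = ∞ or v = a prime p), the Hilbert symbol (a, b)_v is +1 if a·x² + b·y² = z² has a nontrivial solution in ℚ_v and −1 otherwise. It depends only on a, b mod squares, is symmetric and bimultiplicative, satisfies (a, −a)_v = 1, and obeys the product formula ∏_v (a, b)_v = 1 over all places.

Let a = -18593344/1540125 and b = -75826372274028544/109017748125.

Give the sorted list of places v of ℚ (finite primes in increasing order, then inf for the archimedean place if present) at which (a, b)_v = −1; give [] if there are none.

[2, 5, 13, inf]

Mod squares: a ≡ -5, b ≡ -13. Check v ∈ {∞, 2, 3, 5, 7, 11, 13, 37}.
v=7: a=7^4·(≡2), b=7^10·(≡2) mod 7; (2|7)=+1, (2|7)=+1; (−1)^{4·10·3}·(+1)^10·(+1)^4 = +1.
v=37: a=37^-2·(≡35), b=37^-2·(≡6) mod 37; (35|37)=-1, (6|37)=-1; (−1)^{-2·-2·18}·(-1)^-2·(-1)^-2 = +1.
v=3: a=3^-2·(≡1), b=3^-4·(≡2) mod 3; (1|3)=+1, (2|3)=-1; (−1)^{-2·-4·1}·(+1)^-4·(-1)^-2 = +1.
v=5: a=5^-3·(≡1), b=5^-4·(≡3) mod 5; (1|5)=+1, (3|5)=-1; (−1)^{-3·-4·2}·(+1)^-4·(-1)^-3 = -1.
v=2: v_2(a)=6, v_2(b)=28; units ≡ 3, 3 (mod 8); ε·ε+αω+βω = 1·1+6·1+28·1 ≡ 1  ⇒  (a,b)_2 = -1.
v=11: a=11^2·(≡7), b=11^-2·(≡1) mod 11; (7|11)=-1, (1|11)=+1; (−1)^{2·-2·5}·(-1)^-2·(+1)^2 = +1.
v=∞: -5 < 0 and -13 < 0  ⇒  (a,b)_∞ = -1.
v=13: a=13^0·(≡5), b=13^-1·(≡3) mod 13; (5|13)=-1, (3|13)=+1; (−1)^{0·-1·6}·(-1)^-1·(+1)^0 = -1.
Ram(-5, -13) = {2, 5, 13, ∞}; no ℚ_2-point on the conic.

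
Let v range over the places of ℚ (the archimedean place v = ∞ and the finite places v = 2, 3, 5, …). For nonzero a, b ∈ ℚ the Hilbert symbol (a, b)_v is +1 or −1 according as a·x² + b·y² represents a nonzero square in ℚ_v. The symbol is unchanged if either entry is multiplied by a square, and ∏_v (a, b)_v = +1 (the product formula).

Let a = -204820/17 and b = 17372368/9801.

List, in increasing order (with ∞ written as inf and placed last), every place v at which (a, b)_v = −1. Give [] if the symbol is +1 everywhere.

(a, b) ≡ (-17765, 13) mod (ℚ^×)²; places V = {2, 3, 5, 7, 11, 13, 17, 19, ∞}.
(a,b)_5: α=1, u≡3; β=0, v≡3 (mod 5); (3|5)=-1, (3|5)=-1; sign (−1)^0·-1^0·-1^1 = -1.
(a,b)_3: α=0, u≡1; β=-4, v≡1 (mod 3); (1|3)=+1, (1|3)=+1; sign (−1)^0·+1^-4·+1^0 = +1.
(a,b)_11: α=1, u≡6; β=-2, v≡6 (mod 11); (6|11)=-1, (6|11)=-1; sign (−1)^0·-1^-2·-1^1 = -1.
(a,b)_2: α=2, β=4; u≡3, v≡5 (mod 8); ε(u)ε(v)=1·0, αω(v)=2·1, βω(u)=4·1; sum ≡ 0  ⇒  +1.
(a,b)_7: α=2, u≡2; β=0, v≡6 (mod 7); (2|7)=+1, (6|7)=-1; sign (−1)^0·+1^0·-1^2 = +1.
(a,b)_19: α=1, u≡13; β=0, v≡18 (mod 19); (13|19)=-1, (18|19)=-1; sign (−1)^0·-1^0·-1^1 = -1.
(a,b)_17: α=-1, u≡13; β=4, v≡8 (mod 17); (13|17)=+1, (8|17)=+1; sign (−1)^0·+1^4·+1^-1 = +1.
(a,b)_13: α=0, u≡2; β=1, v≡12 (mod 13); (2|13)=-1, (12|13)=+1; sign (−1)^0·-1^1·+1^0 = -1.
(a,b)_∞: sgn(-17765)=−, sgn(13)=+, so +1.
(-17765, 13 / ℚ) ramifies at {5, 11, 13, 19}: a division algebra.

[5, 11, 13, 19]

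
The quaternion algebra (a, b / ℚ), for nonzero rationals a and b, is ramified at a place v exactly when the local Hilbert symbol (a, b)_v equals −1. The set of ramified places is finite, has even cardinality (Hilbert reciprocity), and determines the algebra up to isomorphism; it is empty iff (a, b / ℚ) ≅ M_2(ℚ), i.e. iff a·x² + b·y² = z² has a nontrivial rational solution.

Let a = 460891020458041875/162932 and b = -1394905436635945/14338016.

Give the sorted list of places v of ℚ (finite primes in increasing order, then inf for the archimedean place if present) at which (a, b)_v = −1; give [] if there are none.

Mod squares: a ≡ 24871, b ≡ -15470. Check v ∈ {∞, 2, 3, 5, 7, 11, 13, 17, 19, 23, 29, 43, 53}.
v=∞: 24871 > 0 and -15470 < 0  ⇒  (a,b)_∞ = +1.
v=13: a=13^2·(≡11), b=13^1·(≡11) mod 13; (11|13)=-1, (11|13)=-1; (−1)^{2·1·6}·(-1)^1·(-1)^2 = -1.
v=53: a=53^2·(≡48), b=53^2·(≡40) mod 53; (48|53)=-1, (40|53)=+1; (−1)^{2·2·26}·(-1)^2·(+1)^2 = +1.
v=19: a=19^1·(≡5), b=19^0·(≡2) mod 19; (5|19)=+1, (2|19)=-1; (−1)^{1·0·9}·(+1)^0·(-1)^1 = -1.
v=17: a=17^3·(≡1), b=17^3·(≡2) mod 17; (1|17)=+1, (2|17)=+1; (−1)^{3·3·8}·(+1)^3·(+1)^3 = +1.
v=7: a=7^-1·(≡2), b=7^-1·(≡1) mod 7; (2|7)=+1, (1|7)=+1; (−1)^{-1·-1·3}·(+1)^-1·(+1)^-1 = -1.
v=29: a=29^0·(≡2), b=29^2·(≡20) mod 29; (2|29)=-1, (20|29)=+1; (−1)^{0·2·14}·(-1)^2·(+1)^0 = +1.
v=2: v_2(a)=-2, v_2(b)=-5; units ≡ 7, 1 (mod 8); ε·ε+αω+βω = 1·0+-2·0+-5·0 ≡ 0  ⇒  (a,b)_2 = +1.
v=23: a=23^-2·(≡8), b=23^-2·(≡6) mod 23; (8|23)=+1, (6|23)=+1; (−1)^{-2·-2·11}·(+1)^-2·(+1)^-2 = +1.
v=43: a=43^2·(≡1), b=43^2·(≡13) mod 43; (1|43)=+1, (13|43)=+1; (−1)^{2·2·21}·(+1)^2·(+1)^2 = +1.
v=5: a=5^4·(≡1), b=5^1·(≡1) mod 5; (1|5)=+1, (1|5)=+1; (−1)^{4·1·2}·(+1)^1·(+1)^4 = +1.
v=11: a=11^-1·(≡7), b=11^-2·(≡2) mod 11; (7|11)=-1, (2|11)=-1; (−1)^{-1·-2·5}·(-1)^-2·(-1)^-1 = -1.
v=3: a=3^2·(≡1), b=3^0·(≡1) mod 3; (1|3)=+1, (1|3)=+1; (−1)^{2·0·1}·(+1)^0·(+1)^2 = +1.
Ram(24871, -15470) = {7, 11, 13, 19}; no ℚ_7-point on the conic.

[7, 11, 13, 19]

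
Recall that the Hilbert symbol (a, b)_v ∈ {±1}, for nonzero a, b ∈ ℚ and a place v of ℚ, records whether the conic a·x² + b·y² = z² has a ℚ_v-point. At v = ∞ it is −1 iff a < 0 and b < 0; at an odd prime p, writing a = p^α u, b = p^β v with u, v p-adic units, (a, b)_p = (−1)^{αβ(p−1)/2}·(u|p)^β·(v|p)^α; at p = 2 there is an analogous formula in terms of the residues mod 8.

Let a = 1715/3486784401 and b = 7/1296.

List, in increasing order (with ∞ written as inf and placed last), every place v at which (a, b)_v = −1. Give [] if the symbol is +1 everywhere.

Mod squares: a ≡ 35, b ≡ 7. Check v ∈ {∞, 2, 3, 5, 7}.
v=∞: 35 > 0 and 7 > 0  ⇒  (a,b)_∞ = +1.
v=3: a=3^-20·(≡2), b=3^-4·(≡1) mod 3; (2|3)=-1, (1|3)=+1; (−1)^{-20·-4·1}·(-1)^-4·(+1)^-20 = +1.
v=5: a=5^1·(≡3), b=5^0·(≡2) mod 5; (3|5)=-1, (2|5)=-1; (−1)^{1·0·2}·(-1)^0·(-1)^1 = -1.
v=7: a=7^3·(≡6), b=7^1·(≡1) mod 7; (6|7)=-1, (1|7)=+1; (−1)^{3·1·3}·(-1)^1·(+1)^3 = +1.
v=2: v_2(a)=0, v_2(b)=-4; units ≡ 3, 7 (mod 8); ε·ε+αω+βω = 1·1+0·0+-4·1 ≡ 1  ⇒  (a,b)_2 = -1.
(35, 7 / ℚ) ramifies at {2, 5}: a division algebra.

[2, 5]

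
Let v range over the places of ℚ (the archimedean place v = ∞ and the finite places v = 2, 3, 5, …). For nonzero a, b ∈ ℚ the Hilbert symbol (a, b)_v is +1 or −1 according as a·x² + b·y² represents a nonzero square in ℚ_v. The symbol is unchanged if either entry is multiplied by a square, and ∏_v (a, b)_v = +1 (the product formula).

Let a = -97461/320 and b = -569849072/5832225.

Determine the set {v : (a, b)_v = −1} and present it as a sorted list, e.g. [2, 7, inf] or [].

Mod squares: a ≡ -1105, b ≡ -1247. Check v ∈ {∞, 2, 3, 5, 7, 13, 17, 23, 29, 43}.
v=∞: -1105 < 0 and -1247 < 0  ⇒  (a,b)_∞ = -1.
v=17: a=17^1·(≡7), b=17^0·(≡6) mod 17; (7|17)=-1, (6|17)=-1; (−1)^{1·0·8}·(-1)^0·(-1)^1 = -1.
v=13: a=13^1·(≡7), b=13^4·(≡9) mod 13; (7|13)=-1, (9|13)=+1; (−1)^{1·4·6}·(-1)^4·(+1)^1 = +1.
v=5: a=5^-1·(≡1), b=5^-2·(≡2) mod 5; (1|5)=+1, (2|5)=-1; (−1)^{-1·-2·2}·(+1)^-2·(-1)^-1 = -1.
v=7: a=7^2·(≡4), b=7^-2·(≡3) mod 7; (4|7)=+1, (3|7)=-1; (−1)^{2·-2·3}·(+1)^-2·(-1)^2 = +1.
v=29: a=29^0·(≡8), b=29^1·(≡14) mod 29; (8|29)=-1, (14|29)=-1; (−1)^{0·1·14}·(-1)^1·(-1)^0 = -1.
v=2: v_2(a)=-6, v_2(b)=4; units ≡ 7, 1 (mod 8); ε·ε+αω+βω = 1·0+-6·0+4·0 ≡ 0  ⇒  (a,b)_2 = +1.
v=43: a=43^0·(≡35), b=43^1·(≡35) mod 43; (35|43)=+1, (35|43)=+1; (−1)^{0·1·21}·(+1)^1·(+1)^0 = +1.
v=23: a=23^0·(≡5), b=23^-2·(≡4) mod 23; (5|23)=-1, (4|23)=+1; (−1)^{0·-2·11}·(-1)^-2·(+1)^0 = +1.
v=3: a=3^2·(≡2), b=3^-2·(≡1) mod 3; (2|3)=-1, (1|3)=+1; (−1)^{2·-2·1}·(-1)^-2·(+1)^2 = +1.
Ram(-1105, -1247) = {5, 17, 29, ∞}; no ℚ_5-point on the conic.

[5, 17, 29, inf]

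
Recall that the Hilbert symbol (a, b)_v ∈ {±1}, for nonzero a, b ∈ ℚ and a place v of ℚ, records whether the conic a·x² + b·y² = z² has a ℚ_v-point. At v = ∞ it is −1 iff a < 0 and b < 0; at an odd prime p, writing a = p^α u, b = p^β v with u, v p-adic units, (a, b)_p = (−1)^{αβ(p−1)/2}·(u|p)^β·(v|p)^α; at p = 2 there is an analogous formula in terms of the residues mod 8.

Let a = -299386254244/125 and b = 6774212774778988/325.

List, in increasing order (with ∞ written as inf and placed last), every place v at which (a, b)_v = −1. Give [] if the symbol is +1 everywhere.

[2, 11, 13, 17]

(a, b) ≡ (-5, 2431) mod (ℚ^×)²; places V = {2, 5, 7, 11, 13, 17, 19, ∞}.
(a,b)_∞: sgn(-5)=−, sgn(2431)=+, so +1.
(a,b)_11: α=4, u≡8; β=7, v≡1 (mod 11); (8|11)=-1, (1|11)=+1; sign (−1)^0·-1^7·+1^4 = -1.
(a,b)_17: α=2, u≡10; β=3, v≡3 (mod 17); (10|17)=-1, (3|17)=-1; sign (−1)^0·-1^3·-1^2 = -1.
(a,b)_19: α=2, u≡14; β=2, v≡2 (mod 19); (14|19)=-1, (2|19)=-1; sign (−1)^0·-1^2·-1^2 = +1.
(a,b)_2: α=2, β=2; u≡3, v≡7 (mod 8); ε(u)ε(v)=1·1, αω(v)=2·0, βω(u)=2·1; sum ≡ 1  ⇒  -1.
(a,b)_13: α=0, u≡5; β=-1, v≡7 (mod 13); (5|13)=-1, (7|13)=-1; sign (−1)^0·-1^-1·-1^0 = -1.
(a,b)_5: α=-3, u≡1; β=-2, v≡1 (mod 5); (1|5)=+1, (1|5)=+1; sign (−1)^0·+1^-2·+1^-3 = +1.
(a,b)_7: α=2, u≡2; β=2, v≡2 (mod 7); (2|7)=+1, (2|7)=+1; sign (−1)^0·+1^2·+1^2 = +1.
|Ram(-5, 2431)| = 4, even; anisotropic at {2, 11, 13, 17}.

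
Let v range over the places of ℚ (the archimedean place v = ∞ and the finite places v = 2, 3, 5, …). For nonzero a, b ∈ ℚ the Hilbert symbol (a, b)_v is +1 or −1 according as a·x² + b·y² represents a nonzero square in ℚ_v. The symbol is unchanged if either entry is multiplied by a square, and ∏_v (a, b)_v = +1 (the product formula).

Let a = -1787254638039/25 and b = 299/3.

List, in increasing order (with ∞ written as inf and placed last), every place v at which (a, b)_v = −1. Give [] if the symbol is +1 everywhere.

[13, 23]

(a, b) ≡ (-4199, 897) mod (ℚ^×)²; places V = {2, 3, 5, 13, 17, 19, 23, ∞}.
(a,b)_13: α=3, u≡11; β=1, v≡12 (mod 13); (11|13)=-1, (12|13)=+1; sign (−1)^0·-1^1·+1^3 = -1.
(a,b)_3: α=2, u≡1; β=-1, v≡2 (mod 3); (1|3)=+1, (2|3)=-1; sign (−1)^0·+1^-1·-1^2 = +1.
(a,b)_23: α=4, u≡15; β=1, v≡12 (mod 23); (15|23)=-1, (12|23)=+1; sign (−1)^0·-1^1·+1^4 = -1.
(a,b)_5: α=-2, u≡1; β=0, v≡3 (mod 5); (1|5)=+1, (3|5)=-1; sign (−1)^0·+1^0·-1^-2 = +1.
(a,b)_2: α=0, β=0; u≡1, v≡1 (mod 8); ε(u)ε(v)=0·0, αω(v)=0·0, βω(u)=0·0; sum ≡ 0  ⇒  +1.
(a,b)_∞: sgn(-4199)=−, sgn(897)=+, so +1.
(a,b)_17: α=1, u≡15; β=0, v≡9 (mod 17); (15|17)=+1, (9|17)=+1; sign (−1)^0·+1^0·+1^1 = +1.
(a,b)_19: α=1, u≡1; β=0, v≡11 (mod 19); (1|19)=+1, (11|19)=+1; sign (−1)^0·+1^0·+1^1 = +1.
(-4199, 897 / ℚ) ramifies at {13, 23}: a division algebra.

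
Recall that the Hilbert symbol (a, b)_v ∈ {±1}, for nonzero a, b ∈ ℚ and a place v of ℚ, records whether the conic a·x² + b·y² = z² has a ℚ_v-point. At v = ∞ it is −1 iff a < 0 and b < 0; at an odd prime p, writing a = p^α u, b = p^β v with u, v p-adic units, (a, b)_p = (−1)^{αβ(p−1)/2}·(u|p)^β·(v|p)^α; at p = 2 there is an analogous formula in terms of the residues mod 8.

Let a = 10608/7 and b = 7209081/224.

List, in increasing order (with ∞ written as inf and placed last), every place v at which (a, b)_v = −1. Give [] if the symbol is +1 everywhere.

[3, 7, 11, 31]

Mod squares: a ≡ 4641, b ≡ 138446. Check v ∈ {∞, 2, 3, 7, 11, 13, 17, 29, 31}.
v=11: a=11^0·(≡10), b=11^1·(≡6) mod 11; (10|11)=-1, (6|11)=-1; (−1)^{0·1·5}·(-1)^1·(-1)^0 = -1.
v=17: a=17^1·(≡9), b=17^0·(≡9) mod 17; (9|17)=+1, (9|17)=+1; (−1)^{1·0·8}·(+1)^0·(+1)^1 = +1.
v=31: a=31^0·(≡23), b=31^1·(≡25) mod 31; (23|31)=-1, (25|31)=+1; (−1)^{0·1·15}·(-1)^1·(+1)^0 = -1.
v=∞: 4641 > 0 and 138446 > 0  ⇒  (a,b)_∞ = +1.
v=3: a=3^1·(≡2), b=3^6·(≡2) mod 3; (2|3)=-1, (2|3)=-1; (−1)^{1·6·1}·(-1)^6·(-1)^1 = -1.
v=2: v_2(a)=4, v_2(b)=-5; units ≡ 1, 7 (mod 8); ε·ε+αω+βω = 0·1+4·0+-5·0 ≡ 0  ⇒  (a,b)_2 = +1.
v=29: a=29^0·(≡24), b=29^1·(≡18) mod 29; (24|29)=+1, (18|29)=-1; (−1)^{0·1·14}·(+1)^1·(-1)^0 = +1.
v=13: a=13^1·(≡7), b=13^0·(≡3) mod 13; (7|13)=-1, (3|13)=+1; (−1)^{1·0·6}·(-1)^0·(+1)^1 = +1.
v=7: a=7^-1·(≡3), b=7^-1·(≡3) mod 7; (3|7)=-1, (3|7)=-1; (−1)^{-1·-1·3}·(-1)^-1·(-1)^-1 = -1.
Ram(4641, 138446) = {3, 7, 11, 31}; no ℚ_3-point on the conic.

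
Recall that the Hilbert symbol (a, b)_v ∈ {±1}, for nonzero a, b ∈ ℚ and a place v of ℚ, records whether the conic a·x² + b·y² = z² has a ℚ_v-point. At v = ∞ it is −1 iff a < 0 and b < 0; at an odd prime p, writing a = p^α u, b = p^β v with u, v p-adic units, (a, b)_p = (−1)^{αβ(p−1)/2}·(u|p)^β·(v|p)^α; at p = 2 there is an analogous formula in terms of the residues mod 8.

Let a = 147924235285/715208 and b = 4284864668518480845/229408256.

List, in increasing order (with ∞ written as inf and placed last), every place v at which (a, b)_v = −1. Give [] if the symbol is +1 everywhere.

(a, b) ≡ (747770, 3452470) mod (ℚ^×)²; places V = {2, 3, 5, 7, 11, 13, 17, 23, 31, 37, 43, 47, ∞}.
(a,b)_17: α=2, u≡2; β=2, v≡1 (mod 17); (2|17)=+1, (1|17)=+1; sign (−1)^0·+1^2·+1^2 = +1.
(a,b)_11: α=0, u≡9; β=-2, v≡2 (mod 11); (9|11)=+1, (2|11)=-1; sign (−1)^0·+1^-2·-1^0 = +1.
(a,b)_7: α=0, u≡2; β=-1, v≡1 (mod 7); (2|7)=+1, (1|7)=+1; sign (−1)^0·+1^-1·+1^0 = +1.
(a,b)_43: α=1, u≡29; β=1, v≡38 (mod 43); (29|43)=-1, (38|43)=+1; sign (−1)^1·-1^1·+1^1 = +1.
(a,b)_47: α=1, u≡9; β=4, v≡44 (mod 47); (9|47)=+1, (44|47)=-1; sign (−1)^0·+1^4·-1^1 = -1.
(a,b)_∞: sgn(747770)=+, sgn(3452470)=+, so +1.
(a,b)_3: α=0, u≡2; β=2, v≡1 (mod 3); (2|3)=-1, (1|3)=+1; sign (−1)^0·-1^2·+1^0 = +1.
(a,b)_23: α=-2, u≡20; β=-2, v≡1 (mod 23); (20|23)=-1, (1|23)=+1; sign (−1)^0·-1^-2·+1^-2 = +1.
(a,b)_2: α=-3, β=-9; u≡5, v≡3 (mod 8); ε(u)ε(v)=0·1, αω(v)=-3·1, βω(u)=-9·1; sum ≡ 0  ⇒  +1.
(a,b)_5: α=1, u≡4; β=1, v≡4 (mod 5); (4|5)=+1, (4|5)=+1; sign (−1)^0·+1^1·+1^1 = +1.
(a,b)_37: α=3, u≡14; β=3, v≡36 (mod 37); (14|37)=-1, (36|37)=+1; sign (−1)^0·-1^3·+1^3 = -1.
(a,b)_13: α=-2, u≡3; β=0, v≡7 (mod 13); (3|13)=+1, (7|13)=-1; sign (−1)^0·+1^0·-1^-2 = +1.
(a,b)_31: α=0, u≡28; β=1, v≡5 (mod 31); (28|31)=+1, (5|31)=+1; sign (−1)^0·+1^1·+1^0 = +1.
(747770, 3452470 / ℚ) ramifies at {37, 47}: a division algebra.

[37, 47]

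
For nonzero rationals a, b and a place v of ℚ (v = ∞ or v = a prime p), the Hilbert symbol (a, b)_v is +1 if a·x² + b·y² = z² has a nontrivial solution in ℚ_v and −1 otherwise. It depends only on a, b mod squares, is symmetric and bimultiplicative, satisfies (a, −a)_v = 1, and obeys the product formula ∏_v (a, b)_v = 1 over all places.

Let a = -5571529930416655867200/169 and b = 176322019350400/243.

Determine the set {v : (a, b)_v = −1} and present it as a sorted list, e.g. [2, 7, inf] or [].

[2, 3, 11, 17]

Mod squares: a ≡ -357, b ≡ 8778. Check v ∈ {∞, 2, 3, 5, 7, 11, 13, 17, 19}.
v=19: a=19^6·(≡4), b=19^5·(≡11) mod 19; (4|19)=+1, (11|19)=+1; (−1)^{6·5·9}·(+1)^5·(+1)^6 = +1.
v=∞: -357 < 0 and 8778 > 0  ⇒  (a,b)_∞ = +1.
v=17: a=17^3·(≡1), b=17^2·(≡6) mod 17; (1|17)=+1, (6|17)=-1; (−1)^{3·2·8}·(+1)^2·(-1)^3 = -1.
v=11: a=11^4·(≡2), b=11^1·(≡10) mod 11; (2|11)=-1, (10|11)=-1; (−1)^{4·1·5}·(-1)^1·(-1)^4 = -1.
v=5: a=5^2·(≡3), b=5^2·(≡2) mod 5; (3|5)=-1, (2|5)=-1; (−1)^{2·2·2}·(-1)^2·(-1)^2 = +1.
v=3: a=3^1·(≡1), b=3^-5·(≡1) mod 3; (1|3)=+1, (1|3)=+1; (−1)^{1·-5·1}·(+1)^-5·(+1)^1 = -1.
v=7: a=7^3·(≡6), b=7^1·(≡2) mod 7; (6|7)=-1, (2|7)=+1; (−1)^{3·1·3}·(-1)^1·(+1)^3 = +1.
v=2: v_2(a)=6, v_2(b)=7; units ≡ 3, 5 (mod 8); ε·ε+αω+βω = 1·0+6·1+7·1 ≡ 1  ⇒  (a,b)_2 = -1.
v=13: a=13^-2·(≡7), b=13^0·(≡3) mod 13; (7|13)=-1, (3|13)=+1; (−1)^{-2·0·6}·(-1)^0·(+1)^-2 = +1.
(-357, 8778 / ℚ) ramifies at {2, 3, 11, 17}: a division algebra.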